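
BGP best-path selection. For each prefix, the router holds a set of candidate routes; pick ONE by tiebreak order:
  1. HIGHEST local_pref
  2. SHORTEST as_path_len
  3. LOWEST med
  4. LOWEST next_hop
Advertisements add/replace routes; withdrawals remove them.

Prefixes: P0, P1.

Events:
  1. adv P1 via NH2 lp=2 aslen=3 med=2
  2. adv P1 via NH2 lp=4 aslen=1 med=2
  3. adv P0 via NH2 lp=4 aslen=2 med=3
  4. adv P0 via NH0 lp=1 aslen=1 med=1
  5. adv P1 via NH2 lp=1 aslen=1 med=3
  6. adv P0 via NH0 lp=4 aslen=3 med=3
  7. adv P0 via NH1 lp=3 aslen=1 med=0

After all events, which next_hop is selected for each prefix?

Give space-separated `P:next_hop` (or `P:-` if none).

Op 1: best P0=- P1=NH2
Op 2: best P0=- P1=NH2
Op 3: best P0=NH2 P1=NH2
Op 4: best P0=NH2 P1=NH2
Op 5: best P0=NH2 P1=NH2
Op 6: best P0=NH2 P1=NH2
Op 7: best P0=NH2 P1=NH2

Answer: P0:NH2 P1:NH2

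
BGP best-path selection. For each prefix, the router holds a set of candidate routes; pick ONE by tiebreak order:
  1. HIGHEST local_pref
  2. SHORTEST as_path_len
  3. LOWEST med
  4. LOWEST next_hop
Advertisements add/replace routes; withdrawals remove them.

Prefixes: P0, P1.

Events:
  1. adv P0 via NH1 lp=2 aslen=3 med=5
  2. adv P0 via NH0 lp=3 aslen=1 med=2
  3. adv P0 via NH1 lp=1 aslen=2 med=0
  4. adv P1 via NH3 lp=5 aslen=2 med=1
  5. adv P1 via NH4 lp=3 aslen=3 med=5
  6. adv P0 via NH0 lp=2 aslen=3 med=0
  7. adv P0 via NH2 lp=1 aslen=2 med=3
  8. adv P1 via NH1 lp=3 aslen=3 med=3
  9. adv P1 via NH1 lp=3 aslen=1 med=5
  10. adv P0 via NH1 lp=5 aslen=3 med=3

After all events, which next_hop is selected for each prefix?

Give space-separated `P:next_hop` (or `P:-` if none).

Op 1: best P0=NH1 P1=-
Op 2: best P0=NH0 P1=-
Op 3: best P0=NH0 P1=-
Op 4: best P0=NH0 P1=NH3
Op 5: best P0=NH0 P1=NH3
Op 6: best P0=NH0 P1=NH3
Op 7: best P0=NH0 P1=NH3
Op 8: best P0=NH0 P1=NH3
Op 9: best P0=NH0 P1=NH3
Op 10: best P0=NH1 P1=NH3

Answer: P0:NH1 P1:NH3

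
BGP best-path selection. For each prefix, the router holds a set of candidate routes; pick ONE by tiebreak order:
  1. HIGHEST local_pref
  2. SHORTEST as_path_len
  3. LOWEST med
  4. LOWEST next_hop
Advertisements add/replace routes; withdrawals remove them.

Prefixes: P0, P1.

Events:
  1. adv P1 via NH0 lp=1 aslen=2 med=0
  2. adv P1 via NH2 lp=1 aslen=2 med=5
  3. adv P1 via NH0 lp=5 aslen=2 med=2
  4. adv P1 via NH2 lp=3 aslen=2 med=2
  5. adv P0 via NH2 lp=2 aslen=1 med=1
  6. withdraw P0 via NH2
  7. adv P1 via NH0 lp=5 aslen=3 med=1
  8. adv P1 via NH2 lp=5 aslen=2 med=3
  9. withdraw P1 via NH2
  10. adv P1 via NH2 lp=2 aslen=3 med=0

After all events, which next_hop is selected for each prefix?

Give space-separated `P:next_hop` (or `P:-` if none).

Op 1: best P0=- P1=NH0
Op 2: best P0=- P1=NH0
Op 3: best P0=- P1=NH0
Op 4: best P0=- P1=NH0
Op 5: best P0=NH2 P1=NH0
Op 6: best P0=- P1=NH0
Op 7: best P0=- P1=NH0
Op 8: best P0=- P1=NH2
Op 9: best P0=- P1=NH0
Op 10: best P0=- P1=NH0

Answer: P0:- P1:NH0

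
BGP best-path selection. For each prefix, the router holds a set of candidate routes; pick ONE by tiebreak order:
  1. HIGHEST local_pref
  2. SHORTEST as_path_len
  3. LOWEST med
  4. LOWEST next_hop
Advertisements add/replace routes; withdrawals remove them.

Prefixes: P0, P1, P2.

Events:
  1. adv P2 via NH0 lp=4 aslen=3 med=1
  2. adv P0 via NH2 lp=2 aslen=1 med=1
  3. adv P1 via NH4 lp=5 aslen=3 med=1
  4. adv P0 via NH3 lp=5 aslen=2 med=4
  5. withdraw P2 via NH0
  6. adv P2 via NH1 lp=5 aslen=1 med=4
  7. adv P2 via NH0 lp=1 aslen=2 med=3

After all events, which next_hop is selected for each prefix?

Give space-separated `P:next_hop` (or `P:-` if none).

Op 1: best P0=- P1=- P2=NH0
Op 2: best P0=NH2 P1=- P2=NH0
Op 3: best P0=NH2 P1=NH4 P2=NH0
Op 4: best P0=NH3 P1=NH4 P2=NH0
Op 5: best P0=NH3 P1=NH4 P2=-
Op 6: best P0=NH3 P1=NH4 P2=NH1
Op 7: best P0=NH3 P1=NH4 P2=NH1

Answer: P0:NH3 P1:NH4 P2:NH1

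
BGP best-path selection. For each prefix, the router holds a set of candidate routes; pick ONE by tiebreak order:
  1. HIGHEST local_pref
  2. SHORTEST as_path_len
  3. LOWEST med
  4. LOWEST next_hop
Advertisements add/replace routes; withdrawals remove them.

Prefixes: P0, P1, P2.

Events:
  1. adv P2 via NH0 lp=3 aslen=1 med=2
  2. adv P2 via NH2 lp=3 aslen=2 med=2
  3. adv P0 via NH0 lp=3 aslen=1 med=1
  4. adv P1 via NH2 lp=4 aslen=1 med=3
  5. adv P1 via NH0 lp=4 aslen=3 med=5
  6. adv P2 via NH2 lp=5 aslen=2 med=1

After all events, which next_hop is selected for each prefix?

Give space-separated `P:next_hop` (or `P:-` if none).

Answer: P0:NH0 P1:NH2 P2:NH2

Derivation:
Op 1: best P0=- P1=- P2=NH0
Op 2: best P0=- P1=- P2=NH0
Op 3: best P0=NH0 P1=- P2=NH0
Op 4: best P0=NH0 P1=NH2 P2=NH0
Op 5: best P0=NH0 P1=NH2 P2=NH0
Op 6: best P0=NH0 P1=NH2 P2=NH2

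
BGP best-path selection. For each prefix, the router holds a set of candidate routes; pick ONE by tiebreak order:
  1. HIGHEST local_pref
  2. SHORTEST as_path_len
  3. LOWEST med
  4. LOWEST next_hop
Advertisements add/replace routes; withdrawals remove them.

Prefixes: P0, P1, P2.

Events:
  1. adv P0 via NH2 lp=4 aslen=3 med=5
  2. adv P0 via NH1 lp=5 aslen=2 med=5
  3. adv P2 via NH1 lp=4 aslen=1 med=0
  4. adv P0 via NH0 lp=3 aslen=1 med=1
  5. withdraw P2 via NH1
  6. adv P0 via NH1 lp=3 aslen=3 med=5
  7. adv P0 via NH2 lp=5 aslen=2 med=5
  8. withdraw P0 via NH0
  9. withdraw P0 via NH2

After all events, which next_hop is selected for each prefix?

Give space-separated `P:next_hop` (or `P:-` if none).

Op 1: best P0=NH2 P1=- P2=-
Op 2: best P0=NH1 P1=- P2=-
Op 3: best P0=NH1 P1=- P2=NH1
Op 4: best P0=NH1 P1=- P2=NH1
Op 5: best P0=NH1 P1=- P2=-
Op 6: best P0=NH2 P1=- P2=-
Op 7: best P0=NH2 P1=- P2=-
Op 8: best P0=NH2 P1=- P2=-
Op 9: best P0=NH1 P1=- P2=-

Answer: P0:NH1 P1:- P2:-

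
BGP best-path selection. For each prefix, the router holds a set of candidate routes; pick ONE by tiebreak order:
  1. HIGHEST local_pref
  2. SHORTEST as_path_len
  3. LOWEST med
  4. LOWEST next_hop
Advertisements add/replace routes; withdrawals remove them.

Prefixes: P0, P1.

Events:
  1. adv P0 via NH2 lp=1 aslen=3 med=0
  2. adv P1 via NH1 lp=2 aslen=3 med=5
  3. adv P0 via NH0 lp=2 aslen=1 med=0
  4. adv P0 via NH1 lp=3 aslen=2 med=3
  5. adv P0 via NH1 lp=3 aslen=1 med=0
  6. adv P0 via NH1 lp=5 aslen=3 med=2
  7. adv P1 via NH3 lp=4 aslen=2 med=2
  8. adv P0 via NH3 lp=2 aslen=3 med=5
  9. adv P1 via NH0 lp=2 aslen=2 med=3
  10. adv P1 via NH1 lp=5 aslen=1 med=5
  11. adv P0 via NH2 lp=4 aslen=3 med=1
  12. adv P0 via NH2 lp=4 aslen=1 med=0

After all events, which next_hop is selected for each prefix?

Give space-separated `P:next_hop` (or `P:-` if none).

Op 1: best P0=NH2 P1=-
Op 2: best P0=NH2 P1=NH1
Op 3: best P0=NH0 P1=NH1
Op 4: best P0=NH1 P1=NH1
Op 5: best P0=NH1 P1=NH1
Op 6: best P0=NH1 P1=NH1
Op 7: best P0=NH1 P1=NH3
Op 8: best P0=NH1 P1=NH3
Op 9: best P0=NH1 P1=NH3
Op 10: best P0=NH1 P1=NH1
Op 11: best P0=NH1 P1=NH1
Op 12: best P0=NH1 P1=NH1

Answer: P0:NH1 P1:NH1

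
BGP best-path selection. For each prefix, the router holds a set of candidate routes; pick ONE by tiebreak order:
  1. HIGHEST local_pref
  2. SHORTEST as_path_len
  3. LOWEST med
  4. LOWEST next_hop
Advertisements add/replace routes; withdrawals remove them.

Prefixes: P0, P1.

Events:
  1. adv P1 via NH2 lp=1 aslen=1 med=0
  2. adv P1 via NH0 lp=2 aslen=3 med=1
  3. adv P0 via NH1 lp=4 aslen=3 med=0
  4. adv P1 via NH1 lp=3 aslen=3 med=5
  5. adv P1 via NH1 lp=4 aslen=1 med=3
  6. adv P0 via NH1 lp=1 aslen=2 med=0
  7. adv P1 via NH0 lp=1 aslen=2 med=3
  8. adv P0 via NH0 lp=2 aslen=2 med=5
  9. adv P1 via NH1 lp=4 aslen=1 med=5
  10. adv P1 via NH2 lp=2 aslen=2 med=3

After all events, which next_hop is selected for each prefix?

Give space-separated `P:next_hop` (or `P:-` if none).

Op 1: best P0=- P1=NH2
Op 2: best P0=- P1=NH0
Op 3: best P0=NH1 P1=NH0
Op 4: best P0=NH1 P1=NH1
Op 5: best P0=NH1 P1=NH1
Op 6: best P0=NH1 P1=NH1
Op 7: best P0=NH1 P1=NH1
Op 8: best P0=NH0 P1=NH1
Op 9: best P0=NH0 P1=NH1
Op 10: best P0=NH0 P1=NH1

Answer: P0:NH0 P1:NH1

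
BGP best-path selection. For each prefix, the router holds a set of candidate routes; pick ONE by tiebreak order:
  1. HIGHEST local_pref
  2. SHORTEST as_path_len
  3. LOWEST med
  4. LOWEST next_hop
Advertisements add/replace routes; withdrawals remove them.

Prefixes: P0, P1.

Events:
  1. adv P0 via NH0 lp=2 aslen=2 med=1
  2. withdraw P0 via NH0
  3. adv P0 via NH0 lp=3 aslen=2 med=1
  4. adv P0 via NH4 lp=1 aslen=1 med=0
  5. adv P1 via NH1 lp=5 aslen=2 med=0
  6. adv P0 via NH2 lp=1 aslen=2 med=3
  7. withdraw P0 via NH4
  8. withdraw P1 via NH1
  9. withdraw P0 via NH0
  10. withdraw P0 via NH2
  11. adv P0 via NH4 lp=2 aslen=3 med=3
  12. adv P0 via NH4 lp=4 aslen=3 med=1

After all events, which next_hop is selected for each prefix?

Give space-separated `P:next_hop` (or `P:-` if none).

Op 1: best P0=NH0 P1=-
Op 2: best P0=- P1=-
Op 3: best P0=NH0 P1=-
Op 4: best P0=NH0 P1=-
Op 5: best P0=NH0 P1=NH1
Op 6: best P0=NH0 P1=NH1
Op 7: best P0=NH0 P1=NH1
Op 8: best P0=NH0 P1=-
Op 9: best P0=NH2 P1=-
Op 10: best P0=- P1=-
Op 11: best P0=NH4 P1=-
Op 12: best P0=NH4 P1=-

Answer: P0:NH4 P1:-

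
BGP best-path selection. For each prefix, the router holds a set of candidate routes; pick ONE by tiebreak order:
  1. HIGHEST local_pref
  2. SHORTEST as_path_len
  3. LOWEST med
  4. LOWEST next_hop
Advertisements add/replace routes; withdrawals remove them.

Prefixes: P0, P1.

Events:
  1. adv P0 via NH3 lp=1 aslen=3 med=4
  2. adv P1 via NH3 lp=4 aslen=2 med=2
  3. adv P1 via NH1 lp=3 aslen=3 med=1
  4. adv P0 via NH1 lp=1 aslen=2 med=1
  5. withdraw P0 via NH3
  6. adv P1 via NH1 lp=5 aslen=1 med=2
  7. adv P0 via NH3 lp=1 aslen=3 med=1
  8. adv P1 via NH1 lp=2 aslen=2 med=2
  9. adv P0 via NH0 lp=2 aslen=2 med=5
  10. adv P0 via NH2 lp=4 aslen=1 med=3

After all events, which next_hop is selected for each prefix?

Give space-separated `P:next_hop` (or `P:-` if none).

Op 1: best P0=NH3 P1=-
Op 2: best P0=NH3 P1=NH3
Op 3: best P0=NH3 P1=NH3
Op 4: best P0=NH1 P1=NH3
Op 5: best P0=NH1 P1=NH3
Op 6: best P0=NH1 P1=NH1
Op 7: best P0=NH1 P1=NH1
Op 8: best P0=NH1 P1=NH3
Op 9: best P0=NH0 P1=NH3
Op 10: best P0=NH2 P1=NH3

Answer: P0:NH2 P1:NH3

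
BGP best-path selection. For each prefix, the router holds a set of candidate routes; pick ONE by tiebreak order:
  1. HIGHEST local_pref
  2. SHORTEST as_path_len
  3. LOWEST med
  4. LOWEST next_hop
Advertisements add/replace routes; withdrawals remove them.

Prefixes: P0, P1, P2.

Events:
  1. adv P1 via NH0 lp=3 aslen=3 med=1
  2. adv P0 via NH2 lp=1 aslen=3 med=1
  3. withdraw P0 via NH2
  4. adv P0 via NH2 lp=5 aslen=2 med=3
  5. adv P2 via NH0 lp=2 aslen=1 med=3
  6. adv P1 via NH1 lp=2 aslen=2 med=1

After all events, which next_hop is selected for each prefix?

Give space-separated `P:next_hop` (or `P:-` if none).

Answer: P0:NH2 P1:NH0 P2:NH0

Derivation:
Op 1: best P0=- P1=NH0 P2=-
Op 2: best P0=NH2 P1=NH0 P2=-
Op 3: best P0=- P1=NH0 P2=-
Op 4: best P0=NH2 P1=NH0 P2=-
Op 5: best P0=NH2 P1=NH0 P2=NH0
Op 6: best P0=NH2 P1=NH0 P2=NH0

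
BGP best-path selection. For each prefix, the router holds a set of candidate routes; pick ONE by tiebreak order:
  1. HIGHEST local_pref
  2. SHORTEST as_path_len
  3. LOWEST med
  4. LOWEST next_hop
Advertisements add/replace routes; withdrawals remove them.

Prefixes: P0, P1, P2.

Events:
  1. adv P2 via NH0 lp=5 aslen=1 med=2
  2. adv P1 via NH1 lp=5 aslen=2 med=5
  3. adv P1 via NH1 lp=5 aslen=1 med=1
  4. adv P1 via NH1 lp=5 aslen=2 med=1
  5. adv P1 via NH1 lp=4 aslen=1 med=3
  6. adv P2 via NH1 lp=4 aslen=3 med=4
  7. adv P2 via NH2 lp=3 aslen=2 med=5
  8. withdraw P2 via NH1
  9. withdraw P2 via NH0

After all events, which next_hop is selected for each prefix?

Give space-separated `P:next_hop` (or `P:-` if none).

Answer: P0:- P1:NH1 P2:NH2

Derivation:
Op 1: best P0=- P1=- P2=NH0
Op 2: best P0=- P1=NH1 P2=NH0
Op 3: best P0=- P1=NH1 P2=NH0
Op 4: best P0=- P1=NH1 P2=NH0
Op 5: best P0=- P1=NH1 P2=NH0
Op 6: best P0=- P1=NH1 P2=NH0
Op 7: best P0=- P1=NH1 P2=NH0
Op 8: best P0=- P1=NH1 P2=NH0
Op 9: best P0=- P1=NH1 P2=NH2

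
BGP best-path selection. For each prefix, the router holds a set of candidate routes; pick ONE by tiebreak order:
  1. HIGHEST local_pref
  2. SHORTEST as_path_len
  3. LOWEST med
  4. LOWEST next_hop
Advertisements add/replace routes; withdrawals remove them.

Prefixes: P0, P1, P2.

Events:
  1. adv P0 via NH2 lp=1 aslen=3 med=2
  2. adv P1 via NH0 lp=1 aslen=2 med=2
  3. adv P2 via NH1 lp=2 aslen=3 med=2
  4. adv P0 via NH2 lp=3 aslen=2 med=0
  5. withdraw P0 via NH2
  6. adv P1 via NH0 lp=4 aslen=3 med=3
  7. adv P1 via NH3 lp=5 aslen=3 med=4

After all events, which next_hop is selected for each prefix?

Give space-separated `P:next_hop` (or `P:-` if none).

Answer: P0:- P1:NH3 P2:NH1

Derivation:
Op 1: best P0=NH2 P1=- P2=-
Op 2: best P0=NH2 P1=NH0 P2=-
Op 3: best P0=NH2 P1=NH0 P2=NH1
Op 4: best P0=NH2 P1=NH0 P2=NH1
Op 5: best P0=- P1=NH0 P2=NH1
Op 6: best P0=- P1=NH0 P2=NH1
Op 7: best P0=- P1=NH3 P2=NH1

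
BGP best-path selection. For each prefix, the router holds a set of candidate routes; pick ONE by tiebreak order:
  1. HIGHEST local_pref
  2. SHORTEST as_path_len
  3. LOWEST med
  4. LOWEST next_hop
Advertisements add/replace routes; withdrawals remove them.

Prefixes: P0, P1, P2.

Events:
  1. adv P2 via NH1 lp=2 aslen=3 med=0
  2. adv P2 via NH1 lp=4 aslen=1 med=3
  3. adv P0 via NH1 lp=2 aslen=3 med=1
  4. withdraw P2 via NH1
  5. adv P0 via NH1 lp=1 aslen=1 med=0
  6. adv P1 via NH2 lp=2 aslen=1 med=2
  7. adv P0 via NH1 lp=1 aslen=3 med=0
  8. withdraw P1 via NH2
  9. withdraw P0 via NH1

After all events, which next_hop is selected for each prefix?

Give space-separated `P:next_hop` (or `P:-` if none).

Answer: P0:- P1:- P2:-

Derivation:
Op 1: best P0=- P1=- P2=NH1
Op 2: best P0=- P1=- P2=NH1
Op 3: best P0=NH1 P1=- P2=NH1
Op 4: best P0=NH1 P1=- P2=-
Op 5: best P0=NH1 P1=- P2=-
Op 6: best P0=NH1 P1=NH2 P2=-
Op 7: best P0=NH1 P1=NH2 P2=-
Op 8: best P0=NH1 P1=- P2=-
Op 9: best P0=- P1=- P2=-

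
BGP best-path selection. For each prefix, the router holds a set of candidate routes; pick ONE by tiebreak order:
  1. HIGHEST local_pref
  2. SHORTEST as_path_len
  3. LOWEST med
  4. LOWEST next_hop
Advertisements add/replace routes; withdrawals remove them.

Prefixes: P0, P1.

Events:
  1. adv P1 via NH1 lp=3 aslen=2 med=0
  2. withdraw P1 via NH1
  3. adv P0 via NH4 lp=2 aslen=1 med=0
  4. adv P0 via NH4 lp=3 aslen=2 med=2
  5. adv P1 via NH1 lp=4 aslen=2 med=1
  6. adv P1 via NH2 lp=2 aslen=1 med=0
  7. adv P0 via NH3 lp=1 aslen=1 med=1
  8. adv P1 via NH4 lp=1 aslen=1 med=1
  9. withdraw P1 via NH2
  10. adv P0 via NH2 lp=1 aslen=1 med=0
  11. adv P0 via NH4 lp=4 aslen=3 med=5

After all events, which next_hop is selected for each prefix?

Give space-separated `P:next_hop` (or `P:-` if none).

Op 1: best P0=- P1=NH1
Op 2: best P0=- P1=-
Op 3: best P0=NH4 P1=-
Op 4: best P0=NH4 P1=-
Op 5: best P0=NH4 P1=NH1
Op 6: best P0=NH4 P1=NH1
Op 7: best P0=NH4 P1=NH1
Op 8: best P0=NH4 P1=NH1
Op 9: best P0=NH4 P1=NH1
Op 10: best P0=NH4 P1=NH1
Op 11: best P0=NH4 P1=NH1

Answer: P0:NH4 P1:NH1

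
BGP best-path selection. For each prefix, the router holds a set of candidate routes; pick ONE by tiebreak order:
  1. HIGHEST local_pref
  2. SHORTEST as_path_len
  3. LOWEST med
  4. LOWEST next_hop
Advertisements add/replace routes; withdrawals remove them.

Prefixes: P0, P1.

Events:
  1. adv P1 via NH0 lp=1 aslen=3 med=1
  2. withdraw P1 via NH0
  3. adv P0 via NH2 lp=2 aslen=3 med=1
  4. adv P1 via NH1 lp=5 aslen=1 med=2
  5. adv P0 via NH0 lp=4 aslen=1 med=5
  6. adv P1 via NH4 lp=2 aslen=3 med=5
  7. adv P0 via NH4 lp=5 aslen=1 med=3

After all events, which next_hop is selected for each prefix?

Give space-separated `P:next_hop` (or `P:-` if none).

Answer: P0:NH4 P1:NH1

Derivation:
Op 1: best P0=- P1=NH0
Op 2: best P0=- P1=-
Op 3: best P0=NH2 P1=-
Op 4: best P0=NH2 P1=NH1
Op 5: best P0=NH0 P1=NH1
Op 6: best P0=NH0 P1=NH1
Op 7: best P0=NH4 P1=NH1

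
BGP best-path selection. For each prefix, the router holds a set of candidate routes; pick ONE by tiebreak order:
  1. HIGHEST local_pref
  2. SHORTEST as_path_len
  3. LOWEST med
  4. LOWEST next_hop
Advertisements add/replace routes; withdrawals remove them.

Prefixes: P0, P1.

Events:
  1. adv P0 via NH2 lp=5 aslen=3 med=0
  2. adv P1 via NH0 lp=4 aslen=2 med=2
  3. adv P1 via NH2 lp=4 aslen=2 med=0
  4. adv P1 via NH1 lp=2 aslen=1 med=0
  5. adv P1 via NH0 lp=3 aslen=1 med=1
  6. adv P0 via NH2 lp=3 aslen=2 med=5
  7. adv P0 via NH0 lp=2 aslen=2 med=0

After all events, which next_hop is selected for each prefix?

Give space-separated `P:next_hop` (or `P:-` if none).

Answer: P0:NH2 P1:NH2

Derivation:
Op 1: best P0=NH2 P1=-
Op 2: best P0=NH2 P1=NH0
Op 3: best P0=NH2 P1=NH2
Op 4: best P0=NH2 P1=NH2
Op 5: best P0=NH2 P1=NH2
Op 6: best P0=NH2 P1=NH2
Op 7: best P0=NH2 P1=NH2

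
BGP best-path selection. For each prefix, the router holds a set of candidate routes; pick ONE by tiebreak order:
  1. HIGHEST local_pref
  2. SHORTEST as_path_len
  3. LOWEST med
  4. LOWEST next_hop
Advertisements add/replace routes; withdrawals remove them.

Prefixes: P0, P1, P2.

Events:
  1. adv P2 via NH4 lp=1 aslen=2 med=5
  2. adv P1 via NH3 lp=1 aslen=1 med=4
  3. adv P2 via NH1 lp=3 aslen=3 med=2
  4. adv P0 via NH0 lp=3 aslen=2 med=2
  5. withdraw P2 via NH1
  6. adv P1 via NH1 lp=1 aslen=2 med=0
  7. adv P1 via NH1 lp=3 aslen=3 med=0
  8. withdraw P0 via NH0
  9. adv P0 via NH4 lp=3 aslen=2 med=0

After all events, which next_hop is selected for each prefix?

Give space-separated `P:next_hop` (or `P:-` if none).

Answer: P0:NH4 P1:NH1 P2:NH4

Derivation:
Op 1: best P0=- P1=- P2=NH4
Op 2: best P0=- P1=NH3 P2=NH4
Op 3: best P0=- P1=NH3 P2=NH1
Op 4: best P0=NH0 P1=NH3 P2=NH1
Op 5: best P0=NH0 P1=NH3 P2=NH4
Op 6: best P0=NH0 P1=NH3 P2=NH4
Op 7: best P0=NH0 P1=NH1 P2=NH4
Op 8: best P0=- P1=NH1 P2=NH4
Op 9: best P0=NH4 P1=NH1 P2=NH4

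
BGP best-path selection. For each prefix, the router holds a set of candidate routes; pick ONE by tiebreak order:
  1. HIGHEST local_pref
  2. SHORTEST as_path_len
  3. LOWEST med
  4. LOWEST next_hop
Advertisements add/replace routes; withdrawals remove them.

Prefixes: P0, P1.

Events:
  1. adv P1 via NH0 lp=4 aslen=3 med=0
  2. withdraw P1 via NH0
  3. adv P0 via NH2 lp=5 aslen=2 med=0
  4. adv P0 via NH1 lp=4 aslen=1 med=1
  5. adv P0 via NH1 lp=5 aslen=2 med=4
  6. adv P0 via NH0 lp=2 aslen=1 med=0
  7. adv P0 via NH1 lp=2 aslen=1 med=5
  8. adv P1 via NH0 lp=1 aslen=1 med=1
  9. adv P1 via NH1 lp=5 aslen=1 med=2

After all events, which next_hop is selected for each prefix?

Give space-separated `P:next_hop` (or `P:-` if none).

Answer: P0:NH2 P1:NH1

Derivation:
Op 1: best P0=- P1=NH0
Op 2: best P0=- P1=-
Op 3: best P0=NH2 P1=-
Op 4: best P0=NH2 P1=-
Op 5: best P0=NH2 P1=-
Op 6: best P0=NH2 P1=-
Op 7: best P0=NH2 P1=-
Op 8: best P0=NH2 P1=NH0
Op 9: best P0=NH2 P1=NH1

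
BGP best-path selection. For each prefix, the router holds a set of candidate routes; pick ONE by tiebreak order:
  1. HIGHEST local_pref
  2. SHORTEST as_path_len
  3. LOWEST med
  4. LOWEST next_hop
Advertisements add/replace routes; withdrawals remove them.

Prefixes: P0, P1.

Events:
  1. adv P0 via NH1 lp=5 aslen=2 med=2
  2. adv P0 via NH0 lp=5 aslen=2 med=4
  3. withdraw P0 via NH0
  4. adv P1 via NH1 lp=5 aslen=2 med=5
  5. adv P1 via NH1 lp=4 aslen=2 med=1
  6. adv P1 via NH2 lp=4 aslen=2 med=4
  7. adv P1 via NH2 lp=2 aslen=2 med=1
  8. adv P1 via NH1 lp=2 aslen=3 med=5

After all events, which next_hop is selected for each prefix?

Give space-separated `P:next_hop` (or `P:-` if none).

Answer: P0:NH1 P1:NH2

Derivation:
Op 1: best P0=NH1 P1=-
Op 2: best P0=NH1 P1=-
Op 3: best P0=NH1 P1=-
Op 4: best P0=NH1 P1=NH1
Op 5: best P0=NH1 P1=NH1
Op 6: best P0=NH1 P1=NH1
Op 7: best P0=NH1 P1=NH1
Op 8: best P0=NH1 P1=NH2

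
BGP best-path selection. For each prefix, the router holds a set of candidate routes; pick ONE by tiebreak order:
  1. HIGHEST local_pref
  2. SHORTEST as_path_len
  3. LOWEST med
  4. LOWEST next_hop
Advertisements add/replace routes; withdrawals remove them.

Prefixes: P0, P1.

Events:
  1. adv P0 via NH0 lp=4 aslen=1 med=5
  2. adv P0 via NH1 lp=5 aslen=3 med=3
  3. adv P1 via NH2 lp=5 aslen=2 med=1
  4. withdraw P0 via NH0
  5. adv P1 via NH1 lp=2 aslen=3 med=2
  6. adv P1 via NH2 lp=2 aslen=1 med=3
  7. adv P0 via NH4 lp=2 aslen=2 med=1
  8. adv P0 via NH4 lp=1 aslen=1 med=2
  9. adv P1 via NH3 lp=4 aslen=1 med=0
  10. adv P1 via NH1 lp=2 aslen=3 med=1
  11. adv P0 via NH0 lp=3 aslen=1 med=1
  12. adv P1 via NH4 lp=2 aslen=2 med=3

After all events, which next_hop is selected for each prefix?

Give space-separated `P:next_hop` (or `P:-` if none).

Op 1: best P0=NH0 P1=-
Op 2: best P0=NH1 P1=-
Op 3: best P0=NH1 P1=NH2
Op 4: best P0=NH1 P1=NH2
Op 5: best P0=NH1 P1=NH2
Op 6: best P0=NH1 P1=NH2
Op 7: best P0=NH1 P1=NH2
Op 8: best P0=NH1 P1=NH2
Op 9: best P0=NH1 P1=NH3
Op 10: best P0=NH1 P1=NH3
Op 11: best P0=NH1 P1=NH3
Op 12: best P0=NH1 P1=NH3

Answer: P0:NH1 P1:NH3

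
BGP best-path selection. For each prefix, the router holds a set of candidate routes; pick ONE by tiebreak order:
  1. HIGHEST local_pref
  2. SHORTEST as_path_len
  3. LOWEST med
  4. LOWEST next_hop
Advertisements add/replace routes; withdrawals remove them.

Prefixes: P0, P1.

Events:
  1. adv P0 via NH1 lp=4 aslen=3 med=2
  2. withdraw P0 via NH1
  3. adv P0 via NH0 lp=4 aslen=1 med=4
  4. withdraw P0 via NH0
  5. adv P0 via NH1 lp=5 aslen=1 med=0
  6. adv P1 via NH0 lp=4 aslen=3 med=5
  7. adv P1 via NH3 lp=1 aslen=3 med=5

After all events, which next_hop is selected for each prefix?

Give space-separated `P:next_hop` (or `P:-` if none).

Answer: P0:NH1 P1:NH0

Derivation:
Op 1: best P0=NH1 P1=-
Op 2: best P0=- P1=-
Op 3: best P0=NH0 P1=-
Op 4: best P0=- P1=-
Op 5: best P0=NH1 P1=-
Op 6: best P0=NH1 P1=NH0
Op 7: best P0=NH1 P1=NH0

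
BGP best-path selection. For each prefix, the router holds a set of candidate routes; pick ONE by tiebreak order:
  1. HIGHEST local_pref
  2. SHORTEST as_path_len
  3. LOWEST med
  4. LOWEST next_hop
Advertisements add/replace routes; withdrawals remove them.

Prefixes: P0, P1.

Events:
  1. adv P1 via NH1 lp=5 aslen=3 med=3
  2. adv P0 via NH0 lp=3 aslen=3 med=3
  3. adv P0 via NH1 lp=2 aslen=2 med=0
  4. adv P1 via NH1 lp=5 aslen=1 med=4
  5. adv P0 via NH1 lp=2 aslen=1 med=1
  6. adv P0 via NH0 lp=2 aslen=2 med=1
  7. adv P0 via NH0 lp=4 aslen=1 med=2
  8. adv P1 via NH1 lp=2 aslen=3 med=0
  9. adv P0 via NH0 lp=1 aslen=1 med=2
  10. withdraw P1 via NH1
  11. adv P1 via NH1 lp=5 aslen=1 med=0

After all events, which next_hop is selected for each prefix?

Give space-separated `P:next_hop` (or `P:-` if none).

Answer: P0:NH1 P1:NH1

Derivation:
Op 1: best P0=- P1=NH1
Op 2: best P0=NH0 P1=NH1
Op 3: best P0=NH0 P1=NH1
Op 4: best P0=NH0 P1=NH1
Op 5: best P0=NH0 P1=NH1
Op 6: best P0=NH1 P1=NH1
Op 7: best P0=NH0 P1=NH1
Op 8: best P0=NH0 P1=NH1
Op 9: best P0=NH1 P1=NH1
Op 10: best P0=NH1 P1=-
Op 11: best P0=NH1 P1=NH1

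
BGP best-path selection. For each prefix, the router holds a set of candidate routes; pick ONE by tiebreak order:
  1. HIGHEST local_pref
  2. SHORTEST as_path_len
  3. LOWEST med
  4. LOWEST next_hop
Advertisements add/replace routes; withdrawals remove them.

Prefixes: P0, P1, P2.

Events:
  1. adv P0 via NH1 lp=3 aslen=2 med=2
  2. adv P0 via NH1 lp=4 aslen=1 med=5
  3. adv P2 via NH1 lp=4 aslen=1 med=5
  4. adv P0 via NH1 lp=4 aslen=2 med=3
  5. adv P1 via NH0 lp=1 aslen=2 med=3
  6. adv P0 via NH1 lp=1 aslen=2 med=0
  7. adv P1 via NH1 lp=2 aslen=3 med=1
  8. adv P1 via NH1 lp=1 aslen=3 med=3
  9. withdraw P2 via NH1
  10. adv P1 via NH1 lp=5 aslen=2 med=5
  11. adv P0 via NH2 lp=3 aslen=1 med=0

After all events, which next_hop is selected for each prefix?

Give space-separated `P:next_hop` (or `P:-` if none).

Op 1: best P0=NH1 P1=- P2=-
Op 2: best P0=NH1 P1=- P2=-
Op 3: best P0=NH1 P1=- P2=NH1
Op 4: best P0=NH1 P1=- P2=NH1
Op 5: best P0=NH1 P1=NH0 P2=NH1
Op 6: best P0=NH1 P1=NH0 P2=NH1
Op 7: best P0=NH1 P1=NH1 P2=NH1
Op 8: best P0=NH1 P1=NH0 P2=NH1
Op 9: best P0=NH1 P1=NH0 P2=-
Op 10: best P0=NH1 P1=NH1 P2=-
Op 11: best P0=NH2 P1=NH1 P2=-

Answer: P0:NH2 P1:NH1 P2:-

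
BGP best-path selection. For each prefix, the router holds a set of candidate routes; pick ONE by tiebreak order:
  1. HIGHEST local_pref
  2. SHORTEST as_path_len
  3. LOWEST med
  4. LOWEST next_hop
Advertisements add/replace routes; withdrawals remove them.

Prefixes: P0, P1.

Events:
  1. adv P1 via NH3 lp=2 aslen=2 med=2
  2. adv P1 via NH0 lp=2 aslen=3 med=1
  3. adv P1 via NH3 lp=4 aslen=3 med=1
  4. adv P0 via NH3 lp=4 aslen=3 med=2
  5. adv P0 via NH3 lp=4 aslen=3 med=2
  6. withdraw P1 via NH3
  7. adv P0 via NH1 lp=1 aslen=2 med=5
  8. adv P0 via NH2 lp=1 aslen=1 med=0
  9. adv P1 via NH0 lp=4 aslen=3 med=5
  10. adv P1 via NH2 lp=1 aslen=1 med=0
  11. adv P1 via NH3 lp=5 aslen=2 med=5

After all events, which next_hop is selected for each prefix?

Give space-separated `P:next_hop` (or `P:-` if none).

Op 1: best P0=- P1=NH3
Op 2: best P0=- P1=NH3
Op 3: best P0=- P1=NH3
Op 4: best P0=NH3 P1=NH3
Op 5: best P0=NH3 P1=NH3
Op 6: best P0=NH3 P1=NH0
Op 7: best P0=NH3 P1=NH0
Op 8: best P0=NH3 P1=NH0
Op 9: best P0=NH3 P1=NH0
Op 10: best P0=NH3 P1=NH0
Op 11: best P0=NH3 P1=NH3

Answer: P0:NH3 P1:NH3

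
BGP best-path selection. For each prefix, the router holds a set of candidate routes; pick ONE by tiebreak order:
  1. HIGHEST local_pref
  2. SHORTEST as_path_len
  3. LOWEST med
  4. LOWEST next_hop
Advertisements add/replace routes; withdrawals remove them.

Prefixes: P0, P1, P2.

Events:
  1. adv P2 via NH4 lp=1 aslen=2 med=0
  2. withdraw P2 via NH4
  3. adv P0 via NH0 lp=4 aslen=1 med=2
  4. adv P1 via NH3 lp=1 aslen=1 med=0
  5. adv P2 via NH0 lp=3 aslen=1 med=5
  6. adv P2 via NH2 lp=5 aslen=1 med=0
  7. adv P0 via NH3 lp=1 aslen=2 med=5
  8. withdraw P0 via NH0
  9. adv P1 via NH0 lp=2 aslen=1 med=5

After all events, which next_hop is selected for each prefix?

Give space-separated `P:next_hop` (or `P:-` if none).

Op 1: best P0=- P1=- P2=NH4
Op 2: best P0=- P1=- P2=-
Op 3: best P0=NH0 P1=- P2=-
Op 4: best P0=NH0 P1=NH3 P2=-
Op 5: best P0=NH0 P1=NH3 P2=NH0
Op 6: best P0=NH0 P1=NH3 P2=NH2
Op 7: best P0=NH0 P1=NH3 P2=NH2
Op 8: best P0=NH3 P1=NH3 P2=NH2
Op 9: best P0=NH3 P1=NH0 P2=NH2

Answer: P0:NH3 P1:NH0 P2:NH2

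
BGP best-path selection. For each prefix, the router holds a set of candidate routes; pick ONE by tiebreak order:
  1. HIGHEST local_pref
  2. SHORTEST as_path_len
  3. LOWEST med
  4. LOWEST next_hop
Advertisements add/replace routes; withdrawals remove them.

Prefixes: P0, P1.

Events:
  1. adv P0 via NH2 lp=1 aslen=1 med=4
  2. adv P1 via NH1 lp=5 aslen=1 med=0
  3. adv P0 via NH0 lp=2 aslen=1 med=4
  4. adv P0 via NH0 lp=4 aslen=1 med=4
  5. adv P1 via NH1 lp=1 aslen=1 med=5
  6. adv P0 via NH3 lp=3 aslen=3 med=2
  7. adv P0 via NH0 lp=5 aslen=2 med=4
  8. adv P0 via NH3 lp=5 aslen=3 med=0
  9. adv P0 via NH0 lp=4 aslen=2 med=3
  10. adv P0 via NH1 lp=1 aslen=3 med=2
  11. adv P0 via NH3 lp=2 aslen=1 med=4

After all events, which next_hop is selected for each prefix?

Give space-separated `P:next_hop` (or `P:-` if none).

Op 1: best P0=NH2 P1=-
Op 2: best P0=NH2 P1=NH1
Op 3: best P0=NH0 P1=NH1
Op 4: best P0=NH0 P1=NH1
Op 5: best P0=NH0 P1=NH1
Op 6: best P0=NH0 P1=NH1
Op 7: best P0=NH0 P1=NH1
Op 8: best P0=NH0 P1=NH1
Op 9: best P0=NH3 P1=NH1
Op 10: best P0=NH3 P1=NH1
Op 11: best P0=NH0 P1=NH1

Answer: P0:NH0 P1:NH1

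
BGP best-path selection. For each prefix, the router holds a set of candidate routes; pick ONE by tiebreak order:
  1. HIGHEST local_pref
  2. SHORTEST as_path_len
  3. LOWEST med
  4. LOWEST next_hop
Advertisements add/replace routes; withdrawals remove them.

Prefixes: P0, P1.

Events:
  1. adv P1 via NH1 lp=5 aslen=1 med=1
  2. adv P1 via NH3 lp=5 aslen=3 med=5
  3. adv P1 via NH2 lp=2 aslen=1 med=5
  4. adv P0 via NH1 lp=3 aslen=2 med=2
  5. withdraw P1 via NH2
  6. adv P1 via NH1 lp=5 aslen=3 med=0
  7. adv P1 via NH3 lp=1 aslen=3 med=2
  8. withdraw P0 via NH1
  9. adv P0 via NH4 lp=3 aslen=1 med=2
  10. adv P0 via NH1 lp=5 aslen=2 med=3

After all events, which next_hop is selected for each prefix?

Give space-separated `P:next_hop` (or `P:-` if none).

Op 1: best P0=- P1=NH1
Op 2: best P0=- P1=NH1
Op 3: best P0=- P1=NH1
Op 4: best P0=NH1 P1=NH1
Op 5: best P0=NH1 P1=NH1
Op 6: best P0=NH1 P1=NH1
Op 7: best P0=NH1 P1=NH1
Op 8: best P0=- P1=NH1
Op 9: best P0=NH4 P1=NH1
Op 10: best P0=NH1 P1=NH1

Answer: P0:NH1 P1:NH1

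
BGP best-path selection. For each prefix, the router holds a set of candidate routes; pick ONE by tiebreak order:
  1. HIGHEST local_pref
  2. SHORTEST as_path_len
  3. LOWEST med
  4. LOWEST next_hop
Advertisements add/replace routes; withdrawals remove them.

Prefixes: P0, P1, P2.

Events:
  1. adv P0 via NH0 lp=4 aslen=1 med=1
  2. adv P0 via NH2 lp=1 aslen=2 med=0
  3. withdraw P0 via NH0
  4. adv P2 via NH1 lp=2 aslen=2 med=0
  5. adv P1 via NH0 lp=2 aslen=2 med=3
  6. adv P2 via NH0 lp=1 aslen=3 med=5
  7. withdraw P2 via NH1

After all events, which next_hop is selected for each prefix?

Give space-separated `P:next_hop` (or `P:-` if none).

Answer: P0:NH2 P1:NH0 P2:NH0

Derivation:
Op 1: best P0=NH0 P1=- P2=-
Op 2: best P0=NH0 P1=- P2=-
Op 3: best P0=NH2 P1=- P2=-
Op 4: best P0=NH2 P1=- P2=NH1
Op 5: best P0=NH2 P1=NH0 P2=NH1
Op 6: best P0=NH2 P1=NH0 P2=NH1
Op 7: best P0=NH2 P1=NH0 P2=NH0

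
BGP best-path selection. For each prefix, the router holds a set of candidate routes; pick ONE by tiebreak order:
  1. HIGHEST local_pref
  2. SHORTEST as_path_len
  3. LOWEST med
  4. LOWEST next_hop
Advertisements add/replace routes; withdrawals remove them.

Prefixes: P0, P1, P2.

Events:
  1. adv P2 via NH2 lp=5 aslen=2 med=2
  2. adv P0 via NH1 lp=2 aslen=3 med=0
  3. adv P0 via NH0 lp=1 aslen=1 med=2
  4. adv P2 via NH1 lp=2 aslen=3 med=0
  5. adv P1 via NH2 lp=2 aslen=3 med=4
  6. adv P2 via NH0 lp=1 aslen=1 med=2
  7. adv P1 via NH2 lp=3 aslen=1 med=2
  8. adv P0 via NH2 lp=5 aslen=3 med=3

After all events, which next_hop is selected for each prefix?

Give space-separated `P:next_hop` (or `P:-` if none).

Op 1: best P0=- P1=- P2=NH2
Op 2: best P0=NH1 P1=- P2=NH2
Op 3: best P0=NH1 P1=- P2=NH2
Op 4: best P0=NH1 P1=- P2=NH2
Op 5: best P0=NH1 P1=NH2 P2=NH2
Op 6: best P0=NH1 P1=NH2 P2=NH2
Op 7: best P0=NH1 P1=NH2 P2=NH2
Op 8: best P0=NH2 P1=NH2 P2=NH2

Answer: P0:NH2 P1:NH2 P2:NH2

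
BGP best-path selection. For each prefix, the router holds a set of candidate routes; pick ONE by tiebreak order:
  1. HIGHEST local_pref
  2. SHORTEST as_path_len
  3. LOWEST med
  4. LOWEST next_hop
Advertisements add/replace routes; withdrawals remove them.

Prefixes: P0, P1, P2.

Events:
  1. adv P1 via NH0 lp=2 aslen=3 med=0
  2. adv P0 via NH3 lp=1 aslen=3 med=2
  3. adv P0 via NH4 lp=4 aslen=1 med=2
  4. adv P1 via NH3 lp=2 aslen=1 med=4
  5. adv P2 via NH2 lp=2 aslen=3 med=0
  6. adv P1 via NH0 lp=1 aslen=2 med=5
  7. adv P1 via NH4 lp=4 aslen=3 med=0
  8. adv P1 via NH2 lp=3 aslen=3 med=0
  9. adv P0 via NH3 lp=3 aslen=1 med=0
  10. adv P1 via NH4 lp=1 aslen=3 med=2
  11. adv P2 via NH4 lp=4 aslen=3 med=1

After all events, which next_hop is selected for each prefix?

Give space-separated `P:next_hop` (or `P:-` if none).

Answer: P0:NH4 P1:NH2 P2:NH4

Derivation:
Op 1: best P0=- P1=NH0 P2=-
Op 2: best P0=NH3 P1=NH0 P2=-
Op 3: best P0=NH4 P1=NH0 P2=-
Op 4: best P0=NH4 P1=NH3 P2=-
Op 5: best P0=NH4 P1=NH3 P2=NH2
Op 6: best P0=NH4 P1=NH3 P2=NH2
Op 7: best P0=NH4 P1=NH4 P2=NH2
Op 8: best P0=NH4 P1=NH4 P2=NH2
Op 9: best P0=NH4 P1=NH4 P2=NH2
Op 10: best P0=NH4 P1=NH2 P2=NH2
Op 11: best P0=NH4 P1=NH2 P2=NH4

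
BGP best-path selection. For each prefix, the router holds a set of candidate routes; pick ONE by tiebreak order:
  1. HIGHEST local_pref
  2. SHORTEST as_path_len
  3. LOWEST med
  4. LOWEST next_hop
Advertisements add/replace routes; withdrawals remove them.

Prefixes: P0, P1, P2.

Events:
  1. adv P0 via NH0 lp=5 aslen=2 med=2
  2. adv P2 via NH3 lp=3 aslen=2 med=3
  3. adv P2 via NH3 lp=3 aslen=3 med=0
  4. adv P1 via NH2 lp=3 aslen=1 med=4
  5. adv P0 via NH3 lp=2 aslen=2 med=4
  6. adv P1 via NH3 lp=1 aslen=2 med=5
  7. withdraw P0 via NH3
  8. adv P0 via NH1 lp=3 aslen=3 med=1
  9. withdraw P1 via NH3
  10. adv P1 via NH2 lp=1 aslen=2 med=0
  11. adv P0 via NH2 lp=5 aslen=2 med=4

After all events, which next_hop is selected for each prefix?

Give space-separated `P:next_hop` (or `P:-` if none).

Op 1: best P0=NH0 P1=- P2=-
Op 2: best P0=NH0 P1=- P2=NH3
Op 3: best P0=NH0 P1=- P2=NH3
Op 4: best P0=NH0 P1=NH2 P2=NH3
Op 5: best P0=NH0 P1=NH2 P2=NH3
Op 6: best P0=NH0 P1=NH2 P2=NH3
Op 7: best P0=NH0 P1=NH2 P2=NH3
Op 8: best P0=NH0 P1=NH2 P2=NH3
Op 9: best P0=NH0 P1=NH2 P2=NH3
Op 10: best P0=NH0 P1=NH2 P2=NH3
Op 11: best P0=NH0 P1=NH2 P2=NH3

Answer: P0:NH0 P1:NH2 P2:NH3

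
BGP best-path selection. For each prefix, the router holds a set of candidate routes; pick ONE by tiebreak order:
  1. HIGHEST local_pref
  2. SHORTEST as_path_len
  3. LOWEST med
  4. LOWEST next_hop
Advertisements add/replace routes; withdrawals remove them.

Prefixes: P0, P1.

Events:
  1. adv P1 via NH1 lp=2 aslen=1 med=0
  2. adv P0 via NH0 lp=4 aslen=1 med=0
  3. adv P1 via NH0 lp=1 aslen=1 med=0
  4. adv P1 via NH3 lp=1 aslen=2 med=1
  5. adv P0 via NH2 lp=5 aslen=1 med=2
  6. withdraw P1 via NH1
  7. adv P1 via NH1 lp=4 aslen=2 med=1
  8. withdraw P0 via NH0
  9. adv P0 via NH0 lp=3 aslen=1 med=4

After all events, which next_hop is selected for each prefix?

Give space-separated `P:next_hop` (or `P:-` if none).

Op 1: best P0=- P1=NH1
Op 2: best P0=NH0 P1=NH1
Op 3: best P0=NH0 P1=NH1
Op 4: best P0=NH0 P1=NH1
Op 5: best P0=NH2 P1=NH1
Op 6: best P0=NH2 P1=NH0
Op 7: best P0=NH2 P1=NH1
Op 8: best P0=NH2 P1=NH1
Op 9: best P0=NH2 P1=NH1

Answer: P0:NH2 P1:NH1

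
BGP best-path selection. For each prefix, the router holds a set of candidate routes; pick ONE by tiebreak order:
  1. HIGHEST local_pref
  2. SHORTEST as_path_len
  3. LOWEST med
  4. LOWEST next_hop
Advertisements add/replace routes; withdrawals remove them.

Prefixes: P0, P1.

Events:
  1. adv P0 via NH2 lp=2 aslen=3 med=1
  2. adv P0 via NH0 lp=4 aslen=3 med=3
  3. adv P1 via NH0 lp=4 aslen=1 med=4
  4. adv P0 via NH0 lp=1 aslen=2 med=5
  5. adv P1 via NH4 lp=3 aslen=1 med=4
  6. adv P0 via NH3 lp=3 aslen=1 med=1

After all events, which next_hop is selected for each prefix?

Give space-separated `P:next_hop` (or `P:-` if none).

Answer: P0:NH3 P1:NH0

Derivation:
Op 1: best P0=NH2 P1=-
Op 2: best P0=NH0 P1=-
Op 3: best P0=NH0 P1=NH0
Op 4: best P0=NH2 P1=NH0
Op 5: best P0=NH2 P1=NH0
Op 6: best P0=NH3 P1=NH0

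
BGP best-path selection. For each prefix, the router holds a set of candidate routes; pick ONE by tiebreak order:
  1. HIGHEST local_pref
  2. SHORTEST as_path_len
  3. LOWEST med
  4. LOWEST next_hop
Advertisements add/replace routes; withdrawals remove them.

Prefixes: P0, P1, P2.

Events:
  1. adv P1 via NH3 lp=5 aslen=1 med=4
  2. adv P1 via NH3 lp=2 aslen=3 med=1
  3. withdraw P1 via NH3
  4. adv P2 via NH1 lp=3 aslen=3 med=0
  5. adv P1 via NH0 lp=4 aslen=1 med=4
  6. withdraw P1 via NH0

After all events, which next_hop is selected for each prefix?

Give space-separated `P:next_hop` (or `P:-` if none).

Answer: P0:- P1:- P2:NH1

Derivation:
Op 1: best P0=- P1=NH3 P2=-
Op 2: best P0=- P1=NH3 P2=-
Op 3: best P0=- P1=- P2=-
Op 4: best P0=- P1=- P2=NH1
Op 5: best P0=- P1=NH0 P2=NH1
Op 6: best P0=- P1=- P2=NH1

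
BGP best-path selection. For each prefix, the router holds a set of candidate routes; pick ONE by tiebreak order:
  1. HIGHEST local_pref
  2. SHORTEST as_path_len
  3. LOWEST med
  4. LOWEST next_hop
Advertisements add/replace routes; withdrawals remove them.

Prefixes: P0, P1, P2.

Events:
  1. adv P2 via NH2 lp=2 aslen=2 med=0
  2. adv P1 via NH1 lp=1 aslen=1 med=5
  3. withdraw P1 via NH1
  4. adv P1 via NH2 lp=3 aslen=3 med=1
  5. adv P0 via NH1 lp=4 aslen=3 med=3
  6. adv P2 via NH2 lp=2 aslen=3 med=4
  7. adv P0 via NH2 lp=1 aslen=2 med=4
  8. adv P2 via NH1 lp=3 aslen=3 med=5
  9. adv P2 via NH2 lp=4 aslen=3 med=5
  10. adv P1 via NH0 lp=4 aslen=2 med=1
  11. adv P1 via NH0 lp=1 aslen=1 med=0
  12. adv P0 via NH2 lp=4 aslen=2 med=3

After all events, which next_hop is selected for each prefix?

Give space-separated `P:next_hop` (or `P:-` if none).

Answer: P0:NH2 P1:NH2 P2:NH2

Derivation:
Op 1: best P0=- P1=- P2=NH2
Op 2: best P0=- P1=NH1 P2=NH2
Op 3: best P0=- P1=- P2=NH2
Op 4: best P0=- P1=NH2 P2=NH2
Op 5: best P0=NH1 P1=NH2 P2=NH2
Op 6: best P0=NH1 P1=NH2 P2=NH2
Op 7: best P0=NH1 P1=NH2 P2=NH2
Op 8: best P0=NH1 P1=NH2 P2=NH1
Op 9: best P0=NH1 P1=NH2 P2=NH2
Op 10: best P0=NH1 P1=NH0 P2=NH2
Op 11: best P0=NH1 P1=NH2 P2=NH2
Op 12: best P0=NH2 P1=NH2 P2=NH2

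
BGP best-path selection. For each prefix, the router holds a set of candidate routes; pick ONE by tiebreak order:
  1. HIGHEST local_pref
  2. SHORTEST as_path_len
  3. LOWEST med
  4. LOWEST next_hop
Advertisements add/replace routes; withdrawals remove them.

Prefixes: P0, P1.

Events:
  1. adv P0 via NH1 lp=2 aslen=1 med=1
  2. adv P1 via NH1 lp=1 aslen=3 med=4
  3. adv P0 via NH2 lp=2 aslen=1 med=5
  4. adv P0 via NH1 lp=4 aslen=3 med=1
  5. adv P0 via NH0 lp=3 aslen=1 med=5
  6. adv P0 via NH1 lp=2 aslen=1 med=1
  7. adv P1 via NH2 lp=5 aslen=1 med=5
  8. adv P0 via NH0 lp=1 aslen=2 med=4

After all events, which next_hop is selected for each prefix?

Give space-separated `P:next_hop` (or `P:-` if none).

Answer: P0:NH1 P1:NH2

Derivation:
Op 1: best P0=NH1 P1=-
Op 2: best P0=NH1 P1=NH1
Op 3: best P0=NH1 P1=NH1
Op 4: best P0=NH1 P1=NH1
Op 5: best P0=NH1 P1=NH1
Op 6: best P0=NH0 P1=NH1
Op 7: best P0=NH0 P1=NH2
Op 8: best P0=NH1 P1=NH2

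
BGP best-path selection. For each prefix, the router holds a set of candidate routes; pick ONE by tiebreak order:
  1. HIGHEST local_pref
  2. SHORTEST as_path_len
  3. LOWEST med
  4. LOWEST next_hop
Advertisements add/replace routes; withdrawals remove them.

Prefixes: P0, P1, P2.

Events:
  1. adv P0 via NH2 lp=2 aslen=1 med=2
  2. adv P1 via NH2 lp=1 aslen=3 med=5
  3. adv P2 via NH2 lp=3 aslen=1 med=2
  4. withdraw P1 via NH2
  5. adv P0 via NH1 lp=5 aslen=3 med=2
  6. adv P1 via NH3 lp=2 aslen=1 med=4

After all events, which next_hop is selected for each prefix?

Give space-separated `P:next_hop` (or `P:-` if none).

Answer: P0:NH1 P1:NH3 P2:NH2

Derivation:
Op 1: best P0=NH2 P1=- P2=-
Op 2: best P0=NH2 P1=NH2 P2=-
Op 3: best P0=NH2 P1=NH2 P2=NH2
Op 4: best P0=NH2 P1=- P2=NH2
Op 5: best P0=NH1 P1=- P2=NH2
Op 6: best P0=NH1 P1=NH3 P2=NH2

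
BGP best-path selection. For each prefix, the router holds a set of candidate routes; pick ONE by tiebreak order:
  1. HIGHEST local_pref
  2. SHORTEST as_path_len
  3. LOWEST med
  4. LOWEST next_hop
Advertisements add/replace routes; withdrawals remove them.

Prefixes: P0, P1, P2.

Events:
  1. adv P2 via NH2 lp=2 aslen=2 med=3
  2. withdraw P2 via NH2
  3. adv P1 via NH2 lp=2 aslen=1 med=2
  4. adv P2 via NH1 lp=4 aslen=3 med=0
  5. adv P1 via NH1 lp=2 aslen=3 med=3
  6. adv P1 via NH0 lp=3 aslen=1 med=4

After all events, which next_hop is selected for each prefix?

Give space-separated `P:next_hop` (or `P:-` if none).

Answer: P0:- P1:NH0 P2:NH1

Derivation:
Op 1: best P0=- P1=- P2=NH2
Op 2: best P0=- P1=- P2=-
Op 3: best P0=- P1=NH2 P2=-
Op 4: best P0=- P1=NH2 P2=NH1
Op 5: best P0=- P1=NH2 P2=NH1
Op 6: best P0=- P1=NH0 P2=NH1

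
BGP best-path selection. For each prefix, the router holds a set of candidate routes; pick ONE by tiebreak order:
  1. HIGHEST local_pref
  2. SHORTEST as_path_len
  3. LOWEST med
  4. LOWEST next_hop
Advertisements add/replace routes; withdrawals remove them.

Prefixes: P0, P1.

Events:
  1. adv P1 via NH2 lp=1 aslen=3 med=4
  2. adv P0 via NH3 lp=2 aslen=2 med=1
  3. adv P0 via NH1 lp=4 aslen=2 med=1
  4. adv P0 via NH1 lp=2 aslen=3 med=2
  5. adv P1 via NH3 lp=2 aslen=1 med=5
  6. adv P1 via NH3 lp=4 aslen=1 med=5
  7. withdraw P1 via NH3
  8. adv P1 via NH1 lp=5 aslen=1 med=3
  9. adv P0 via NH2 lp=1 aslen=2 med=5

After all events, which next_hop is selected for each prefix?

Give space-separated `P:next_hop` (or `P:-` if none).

Op 1: best P0=- P1=NH2
Op 2: best P0=NH3 P1=NH2
Op 3: best P0=NH1 P1=NH2
Op 4: best P0=NH3 P1=NH2
Op 5: best P0=NH3 P1=NH3
Op 6: best P0=NH3 P1=NH3
Op 7: best P0=NH3 P1=NH2
Op 8: best P0=NH3 P1=NH1
Op 9: best P0=NH3 P1=NH1

Answer: P0:NH3 P1:NH1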